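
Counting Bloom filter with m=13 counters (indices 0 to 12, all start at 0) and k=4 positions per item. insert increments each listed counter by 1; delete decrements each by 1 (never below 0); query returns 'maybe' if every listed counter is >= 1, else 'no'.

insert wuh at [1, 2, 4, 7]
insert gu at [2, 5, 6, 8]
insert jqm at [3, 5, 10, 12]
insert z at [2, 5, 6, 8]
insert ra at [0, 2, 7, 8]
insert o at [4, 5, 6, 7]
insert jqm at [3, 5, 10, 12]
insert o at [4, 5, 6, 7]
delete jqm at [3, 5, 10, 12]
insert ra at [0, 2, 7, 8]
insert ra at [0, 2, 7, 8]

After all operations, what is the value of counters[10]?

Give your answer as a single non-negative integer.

Step 1: insert wuh at [1, 2, 4, 7] -> counters=[0,1,1,0,1,0,0,1,0,0,0,0,0]
Step 2: insert gu at [2, 5, 6, 8] -> counters=[0,1,2,0,1,1,1,1,1,0,0,0,0]
Step 3: insert jqm at [3, 5, 10, 12] -> counters=[0,1,2,1,1,2,1,1,1,0,1,0,1]
Step 4: insert z at [2, 5, 6, 8] -> counters=[0,1,3,1,1,3,2,1,2,0,1,0,1]
Step 5: insert ra at [0, 2, 7, 8] -> counters=[1,1,4,1,1,3,2,2,3,0,1,0,1]
Step 6: insert o at [4, 5, 6, 7] -> counters=[1,1,4,1,2,4,3,3,3,0,1,0,1]
Step 7: insert jqm at [3, 5, 10, 12] -> counters=[1,1,4,2,2,5,3,3,3,0,2,0,2]
Step 8: insert o at [4, 5, 6, 7] -> counters=[1,1,4,2,3,6,4,4,3,0,2,0,2]
Step 9: delete jqm at [3, 5, 10, 12] -> counters=[1,1,4,1,3,5,4,4,3,0,1,0,1]
Step 10: insert ra at [0, 2, 7, 8] -> counters=[2,1,5,1,3,5,4,5,4,0,1,0,1]
Step 11: insert ra at [0, 2, 7, 8] -> counters=[3,1,6,1,3,5,4,6,5,0,1,0,1]
Final counters=[3,1,6,1,3,5,4,6,5,0,1,0,1] -> counters[10]=1

Answer: 1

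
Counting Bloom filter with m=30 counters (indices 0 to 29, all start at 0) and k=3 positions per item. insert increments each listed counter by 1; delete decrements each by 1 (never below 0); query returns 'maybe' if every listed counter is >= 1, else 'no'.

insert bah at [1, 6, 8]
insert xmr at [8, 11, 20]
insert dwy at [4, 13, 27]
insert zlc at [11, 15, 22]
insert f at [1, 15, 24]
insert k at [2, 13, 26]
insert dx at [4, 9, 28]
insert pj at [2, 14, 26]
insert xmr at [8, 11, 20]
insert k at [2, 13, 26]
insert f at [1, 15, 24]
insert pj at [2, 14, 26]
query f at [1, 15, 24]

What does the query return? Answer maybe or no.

Step 1: insert bah at [1, 6, 8] -> counters=[0,1,0,0,0,0,1,0,1,0,0,0,0,0,0,0,0,0,0,0,0,0,0,0,0,0,0,0,0,0]
Step 2: insert xmr at [8, 11, 20] -> counters=[0,1,0,0,0,0,1,0,2,0,0,1,0,0,0,0,0,0,0,0,1,0,0,0,0,0,0,0,0,0]
Step 3: insert dwy at [4, 13, 27] -> counters=[0,1,0,0,1,0,1,0,2,0,0,1,0,1,0,0,0,0,0,0,1,0,0,0,0,0,0,1,0,0]
Step 4: insert zlc at [11, 15, 22] -> counters=[0,1,0,0,1,0,1,0,2,0,0,2,0,1,0,1,0,0,0,0,1,0,1,0,0,0,0,1,0,0]
Step 5: insert f at [1, 15, 24] -> counters=[0,2,0,0,1,0,1,0,2,0,0,2,0,1,0,2,0,0,0,0,1,0,1,0,1,0,0,1,0,0]
Step 6: insert k at [2, 13, 26] -> counters=[0,2,1,0,1,0,1,0,2,0,0,2,0,2,0,2,0,0,0,0,1,0,1,0,1,0,1,1,0,0]
Step 7: insert dx at [4, 9, 28] -> counters=[0,2,1,0,2,0,1,0,2,1,0,2,0,2,0,2,0,0,0,0,1,0,1,0,1,0,1,1,1,0]
Step 8: insert pj at [2, 14, 26] -> counters=[0,2,2,0,2,0,1,0,2,1,0,2,0,2,1,2,0,0,0,0,1,0,1,0,1,0,2,1,1,0]
Step 9: insert xmr at [8, 11, 20] -> counters=[0,2,2,0,2,0,1,0,3,1,0,3,0,2,1,2,0,0,0,0,2,0,1,0,1,0,2,1,1,0]
Step 10: insert k at [2, 13, 26] -> counters=[0,2,3,0,2,0,1,0,3,1,0,3,0,3,1,2,0,0,0,0,2,0,1,0,1,0,3,1,1,0]
Step 11: insert f at [1, 15, 24] -> counters=[0,3,3,0,2,0,1,0,3,1,0,3,0,3,1,3,0,0,0,0,2,0,1,0,2,0,3,1,1,0]
Step 12: insert pj at [2, 14, 26] -> counters=[0,3,4,0,2,0,1,0,3,1,0,3,0,3,2,3,0,0,0,0,2,0,1,0,2,0,4,1,1,0]
Query f: check counters[1]=3 counters[15]=3 counters[24]=2 -> maybe

Answer: maybe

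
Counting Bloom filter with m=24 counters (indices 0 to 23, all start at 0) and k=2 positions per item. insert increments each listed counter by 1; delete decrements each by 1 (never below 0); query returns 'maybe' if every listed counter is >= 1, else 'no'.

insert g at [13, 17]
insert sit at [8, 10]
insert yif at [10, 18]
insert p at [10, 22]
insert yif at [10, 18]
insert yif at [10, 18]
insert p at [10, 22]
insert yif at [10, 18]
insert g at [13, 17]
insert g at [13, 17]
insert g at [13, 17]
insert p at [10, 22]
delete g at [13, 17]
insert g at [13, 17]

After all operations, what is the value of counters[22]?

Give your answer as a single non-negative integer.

Answer: 3

Derivation:
Step 1: insert g at [13, 17] -> counters=[0,0,0,0,0,0,0,0,0,0,0,0,0,1,0,0,0,1,0,0,0,0,0,0]
Step 2: insert sit at [8, 10] -> counters=[0,0,0,0,0,0,0,0,1,0,1,0,0,1,0,0,0,1,0,0,0,0,0,0]
Step 3: insert yif at [10, 18] -> counters=[0,0,0,0,0,0,0,0,1,0,2,0,0,1,0,0,0,1,1,0,0,0,0,0]
Step 4: insert p at [10, 22] -> counters=[0,0,0,0,0,0,0,0,1,0,3,0,0,1,0,0,0,1,1,0,0,0,1,0]
Step 5: insert yif at [10, 18] -> counters=[0,0,0,0,0,0,0,0,1,0,4,0,0,1,0,0,0,1,2,0,0,0,1,0]
Step 6: insert yif at [10, 18] -> counters=[0,0,0,0,0,0,0,0,1,0,5,0,0,1,0,0,0,1,3,0,0,0,1,0]
Step 7: insert p at [10, 22] -> counters=[0,0,0,0,0,0,0,0,1,0,6,0,0,1,0,0,0,1,3,0,0,0,2,0]
Step 8: insert yif at [10, 18] -> counters=[0,0,0,0,0,0,0,0,1,0,7,0,0,1,0,0,0,1,4,0,0,0,2,0]
Step 9: insert g at [13, 17] -> counters=[0,0,0,0,0,0,0,0,1,0,7,0,0,2,0,0,0,2,4,0,0,0,2,0]
Step 10: insert g at [13, 17] -> counters=[0,0,0,0,0,0,0,0,1,0,7,0,0,3,0,0,0,3,4,0,0,0,2,0]
Step 11: insert g at [13, 17] -> counters=[0,0,0,0,0,0,0,0,1,0,7,0,0,4,0,0,0,4,4,0,0,0,2,0]
Step 12: insert p at [10, 22] -> counters=[0,0,0,0,0,0,0,0,1,0,8,0,0,4,0,0,0,4,4,0,0,0,3,0]
Step 13: delete g at [13, 17] -> counters=[0,0,0,0,0,0,0,0,1,0,8,0,0,3,0,0,0,3,4,0,0,0,3,0]
Step 14: insert g at [13, 17] -> counters=[0,0,0,0,0,0,0,0,1,0,8,0,0,4,0,0,0,4,4,0,0,0,3,0]
Final counters=[0,0,0,0,0,0,0,0,1,0,8,0,0,4,0,0,0,4,4,0,0,0,3,0] -> counters[22]=3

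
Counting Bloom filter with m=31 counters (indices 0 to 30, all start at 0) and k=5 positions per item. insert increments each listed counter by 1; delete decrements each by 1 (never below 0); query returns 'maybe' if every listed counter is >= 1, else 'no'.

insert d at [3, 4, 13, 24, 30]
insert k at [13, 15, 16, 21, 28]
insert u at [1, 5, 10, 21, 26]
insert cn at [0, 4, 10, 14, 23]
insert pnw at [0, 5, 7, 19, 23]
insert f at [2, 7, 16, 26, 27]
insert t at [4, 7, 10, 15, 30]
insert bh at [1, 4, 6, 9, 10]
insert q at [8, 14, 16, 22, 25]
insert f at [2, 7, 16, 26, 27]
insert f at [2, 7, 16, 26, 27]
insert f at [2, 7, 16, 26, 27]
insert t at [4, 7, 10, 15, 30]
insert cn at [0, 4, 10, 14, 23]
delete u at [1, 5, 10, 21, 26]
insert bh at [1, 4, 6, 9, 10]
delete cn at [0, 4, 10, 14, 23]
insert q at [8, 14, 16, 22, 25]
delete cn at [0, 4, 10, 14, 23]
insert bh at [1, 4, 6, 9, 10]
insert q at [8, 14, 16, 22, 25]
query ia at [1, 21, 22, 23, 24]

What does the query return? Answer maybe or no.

Step 1: insert d at [3, 4, 13, 24, 30] -> counters=[0,0,0,1,1,0,0,0,0,0,0,0,0,1,0,0,0,0,0,0,0,0,0,0,1,0,0,0,0,0,1]
Step 2: insert k at [13, 15, 16, 21, 28] -> counters=[0,0,0,1,1,0,0,0,0,0,0,0,0,2,0,1,1,0,0,0,0,1,0,0,1,0,0,0,1,0,1]
Step 3: insert u at [1, 5, 10, 21, 26] -> counters=[0,1,0,1,1,1,0,0,0,0,1,0,0,2,0,1,1,0,0,0,0,2,0,0,1,0,1,0,1,0,1]
Step 4: insert cn at [0, 4, 10, 14, 23] -> counters=[1,1,0,1,2,1,0,0,0,0,2,0,0,2,1,1,1,0,0,0,0,2,0,1,1,0,1,0,1,0,1]
Step 5: insert pnw at [0, 5, 7, 19, 23] -> counters=[2,1,0,1,2,2,0,1,0,0,2,0,0,2,1,1,1,0,0,1,0,2,0,2,1,0,1,0,1,0,1]
Step 6: insert f at [2, 7, 16, 26, 27] -> counters=[2,1,1,1,2,2,0,2,0,0,2,0,0,2,1,1,2,0,0,1,0,2,0,2,1,0,2,1,1,0,1]
Step 7: insert t at [4, 7, 10, 15, 30] -> counters=[2,1,1,1,3,2,0,3,0,0,3,0,0,2,1,2,2,0,0,1,0,2,0,2,1,0,2,1,1,0,2]
Step 8: insert bh at [1, 4, 6, 9, 10] -> counters=[2,2,1,1,4,2,1,3,0,1,4,0,0,2,1,2,2,0,0,1,0,2,0,2,1,0,2,1,1,0,2]
Step 9: insert q at [8, 14, 16, 22, 25] -> counters=[2,2,1,1,4,2,1,3,1,1,4,0,0,2,2,2,3,0,0,1,0,2,1,2,1,1,2,1,1,0,2]
Step 10: insert f at [2, 7, 16, 26, 27] -> counters=[2,2,2,1,4,2,1,4,1,1,4,0,0,2,2,2,4,0,0,1,0,2,1,2,1,1,3,2,1,0,2]
Step 11: insert f at [2, 7, 16, 26, 27] -> counters=[2,2,3,1,4,2,1,5,1,1,4,0,0,2,2,2,5,0,0,1,0,2,1,2,1,1,4,3,1,0,2]
Step 12: insert f at [2, 7, 16, 26, 27] -> counters=[2,2,4,1,4,2,1,6,1,1,4,0,0,2,2,2,6,0,0,1,0,2,1,2,1,1,5,4,1,0,2]
Step 13: insert t at [4, 7, 10, 15, 30] -> counters=[2,2,4,1,5,2,1,7,1,1,5,0,0,2,2,3,6,0,0,1,0,2,1,2,1,1,5,4,1,0,3]
Step 14: insert cn at [0, 4, 10, 14, 23] -> counters=[3,2,4,1,6,2,1,7,1,1,6,0,0,2,3,3,6,0,0,1,0,2,1,3,1,1,5,4,1,0,3]
Step 15: delete u at [1, 5, 10, 21, 26] -> counters=[3,1,4,1,6,1,1,7,1,1,5,0,0,2,3,3,6,0,0,1,0,1,1,3,1,1,4,4,1,0,3]
Step 16: insert bh at [1, 4, 6, 9, 10] -> counters=[3,2,4,1,7,1,2,7,1,2,6,0,0,2,3,3,6,0,0,1,0,1,1,3,1,1,4,4,1,0,3]
Step 17: delete cn at [0, 4, 10, 14, 23] -> counters=[2,2,4,1,6,1,2,7,1,2,5,0,0,2,2,3,6,0,0,1,0,1,1,2,1,1,4,4,1,0,3]
Step 18: insert q at [8, 14, 16, 22, 25] -> counters=[2,2,4,1,6,1,2,7,2,2,5,0,0,2,3,3,7,0,0,1,0,1,2,2,1,2,4,4,1,0,3]
Step 19: delete cn at [0, 4, 10, 14, 23] -> counters=[1,2,4,1,5,1,2,7,2,2,4,0,0,2,2,3,7,0,0,1,0,1,2,1,1,2,4,4,1,0,3]
Step 20: insert bh at [1, 4, 6, 9, 10] -> counters=[1,3,4,1,6,1,3,7,2,3,5,0,0,2,2,3,7,0,0,1,0,1,2,1,1,2,4,4,1,0,3]
Step 21: insert q at [8, 14, 16, 22, 25] -> counters=[1,3,4,1,6,1,3,7,3,3,5,0,0,2,3,3,8,0,0,1,0,1,3,1,1,3,4,4,1,0,3]
Query ia: check counters[1]=3 counters[21]=1 counters[22]=3 counters[23]=1 counters[24]=1 -> maybe

Answer: maybe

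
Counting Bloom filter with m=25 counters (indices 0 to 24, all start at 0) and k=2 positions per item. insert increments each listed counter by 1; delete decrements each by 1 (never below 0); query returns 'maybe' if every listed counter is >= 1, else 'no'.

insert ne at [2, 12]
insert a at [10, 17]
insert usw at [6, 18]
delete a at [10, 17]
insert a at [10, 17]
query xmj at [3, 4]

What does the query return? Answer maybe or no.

Answer: no

Derivation:
Step 1: insert ne at [2, 12] -> counters=[0,0,1,0,0,0,0,0,0,0,0,0,1,0,0,0,0,0,0,0,0,0,0,0,0]
Step 2: insert a at [10, 17] -> counters=[0,0,1,0,0,0,0,0,0,0,1,0,1,0,0,0,0,1,0,0,0,0,0,0,0]
Step 3: insert usw at [6, 18] -> counters=[0,0,1,0,0,0,1,0,0,0,1,0,1,0,0,0,0,1,1,0,0,0,0,0,0]
Step 4: delete a at [10, 17] -> counters=[0,0,1,0,0,0,1,0,0,0,0,0,1,0,0,0,0,0,1,0,0,0,0,0,0]
Step 5: insert a at [10, 17] -> counters=[0,0,1,0,0,0,1,0,0,0,1,0,1,0,0,0,0,1,1,0,0,0,0,0,0]
Query xmj: check counters[3]=0 counters[4]=0 -> no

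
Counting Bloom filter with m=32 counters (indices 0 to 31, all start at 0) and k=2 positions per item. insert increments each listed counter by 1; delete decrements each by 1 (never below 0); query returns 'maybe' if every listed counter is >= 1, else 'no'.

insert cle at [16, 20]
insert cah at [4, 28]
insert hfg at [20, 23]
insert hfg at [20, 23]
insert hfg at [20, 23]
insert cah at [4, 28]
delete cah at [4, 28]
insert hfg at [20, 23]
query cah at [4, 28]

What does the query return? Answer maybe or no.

Answer: maybe

Derivation:
Step 1: insert cle at [16, 20] -> counters=[0,0,0,0,0,0,0,0,0,0,0,0,0,0,0,0,1,0,0,0,1,0,0,0,0,0,0,0,0,0,0,0]
Step 2: insert cah at [4, 28] -> counters=[0,0,0,0,1,0,0,0,0,0,0,0,0,0,0,0,1,0,0,0,1,0,0,0,0,0,0,0,1,0,0,0]
Step 3: insert hfg at [20, 23] -> counters=[0,0,0,0,1,0,0,0,0,0,0,0,0,0,0,0,1,0,0,0,2,0,0,1,0,0,0,0,1,0,0,0]
Step 4: insert hfg at [20, 23] -> counters=[0,0,0,0,1,0,0,0,0,0,0,0,0,0,0,0,1,0,0,0,3,0,0,2,0,0,0,0,1,0,0,0]
Step 5: insert hfg at [20, 23] -> counters=[0,0,0,0,1,0,0,0,0,0,0,0,0,0,0,0,1,0,0,0,4,0,0,3,0,0,0,0,1,0,0,0]
Step 6: insert cah at [4, 28] -> counters=[0,0,0,0,2,0,0,0,0,0,0,0,0,0,0,0,1,0,0,0,4,0,0,3,0,0,0,0,2,0,0,0]
Step 7: delete cah at [4, 28] -> counters=[0,0,0,0,1,0,0,0,0,0,0,0,0,0,0,0,1,0,0,0,4,0,0,3,0,0,0,0,1,0,0,0]
Step 8: insert hfg at [20, 23] -> counters=[0,0,0,0,1,0,0,0,0,0,0,0,0,0,0,0,1,0,0,0,5,0,0,4,0,0,0,0,1,0,0,0]
Query cah: check counters[4]=1 counters[28]=1 -> maybe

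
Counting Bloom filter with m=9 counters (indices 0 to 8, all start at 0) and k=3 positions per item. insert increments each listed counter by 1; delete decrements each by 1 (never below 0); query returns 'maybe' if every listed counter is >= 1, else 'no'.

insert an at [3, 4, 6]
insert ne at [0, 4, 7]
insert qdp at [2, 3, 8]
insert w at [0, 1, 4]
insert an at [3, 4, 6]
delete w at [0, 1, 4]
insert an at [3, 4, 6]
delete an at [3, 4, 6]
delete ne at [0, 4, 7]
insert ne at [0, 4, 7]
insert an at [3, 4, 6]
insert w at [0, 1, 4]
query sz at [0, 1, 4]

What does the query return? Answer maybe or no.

Answer: maybe

Derivation:
Step 1: insert an at [3, 4, 6] -> counters=[0,0,0,1,1,0,1,0,0]
Step 2: insert ne at [0, 4, 7] -> counters=[1,0,0,1,2,0,1,1,0]
Step 3: insert qdp at [2, 3, 8] -> counters=[1,0,1,2,2,0,1,1,1]
Step 4: insert w at [0, 1, 4] -> counters=[2,1,1,2,3,0,1,1,1]
Step 5: insert an at [3, 4, 6] -> counters=[2,1,1,3,4,0,2,1,1]
Step 6: delete w at [0, 1, 4] -> counters=[1,0,1,3,3,0,2,1,1]
Step 7: insert an at [3, 4, 6] -> counters=[1,0,1,4,4,0,3,1,1]
Step 8: delete an at [3, 4, 6] -> counters=[1,0,1,3,3,0,2,1,1]
Step 9: delete ne at [0, 4, 7] -> counters=[0,0,1,3,2,0,2,0,1]
Step 10: insert ne at [0, 4, 7] -> counters=[1,0,1,3,3,0,2,1,1]
Step 11: insert an at [3, 4, 6] -> counters=[1,0,1,4,4,0,3,1,1]
Step 12: insert w at [0, 1, 4] -> counters=[2,1,1,4,5,0,3,1,1]
Query sz: check counters[0]=2 counters[1]=1 counters[4]=5 -> maybe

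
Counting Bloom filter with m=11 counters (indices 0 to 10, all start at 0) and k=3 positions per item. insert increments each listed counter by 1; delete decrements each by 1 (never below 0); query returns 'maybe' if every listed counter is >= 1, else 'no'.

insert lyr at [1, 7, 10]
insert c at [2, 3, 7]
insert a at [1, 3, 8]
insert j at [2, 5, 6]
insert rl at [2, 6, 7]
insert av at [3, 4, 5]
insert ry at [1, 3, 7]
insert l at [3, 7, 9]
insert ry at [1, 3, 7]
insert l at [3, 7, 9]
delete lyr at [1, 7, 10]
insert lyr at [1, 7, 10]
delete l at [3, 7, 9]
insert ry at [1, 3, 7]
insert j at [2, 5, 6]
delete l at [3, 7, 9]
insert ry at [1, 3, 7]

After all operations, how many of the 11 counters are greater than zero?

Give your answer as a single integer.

Step 1: insert lyr at [1, 7, 10] -> counters=[0,1,0,0,0,0,0,1,0,0,1]
Step 2: insert c at [2, 3, 7] -> counters=[0,1,1,1,0,0,0,2,0,0,1]
Step 3: insert a at [1, 3, 8] -> counters=[0,2,1,2,0,0,0,2,1,0,1]
Step 4: insert j at [2, 5, 6] -> counters=[0,2,2,2,0,1,1,2,1,0,1]
Step 5: insert rl at [2, 6, 7] -> counters=[0,2,3,2,0,1,2,3,1,0,1]
Step 6: insert av at [3, 4, 5] -> counters=[0,2,3,3,1,2,2,3,1,0,1]
Step 7: insert ry at [1, 3, 7] -> counters=[0,3,3,4,1,2,2,4,1,0,1]
Step 8: insert l at [3, 7, 9] -> counters=[0,3,3,5,1,2,2,5,1,1,1]
Step 9: insert ry at [1, 3, 7] -> counters=[0,4,3,6,1,2,2,6,1,1,1]
Step 10: insert l at [3, 7, 9] -> counters=[0,4,3,7,1,2,2,7,1,2,1]
Step 11: delete lyr at [1, 7, 10] -> counters=[0,3,3,7,1,2,2,6,1,2,0]
Step 12: insert lyr at [1, 7, 10] -> counters=[0,4,3,7,1,2,2,7,1,2,1]
Step 13: delete l at [3, 7, 9] -> counters=[0,4,3,6,1,2,2,6,1,1,1]
Step 14: insert ry at [1, 3, 7] -> counters=[0,5,3,7,1,2,2,7,1,1,1]
Step 15: insert j at [2, 5, 6] -> counters=[0,5,4,7,1,3,3,7,1,1,1]
Step 16: delete l at [3, 7, 9] -> counters=[0,5,4,6,1,3,3,6,1,0,1]
Step 17: insert ry at [1, 3, 7] -> counters=[0,6,4,7,1,3,3,7,1,0,1]
Final counters=[0,6,4,7,1,3,3,7,1,0,1] -> 9 nonzero

Answer: 9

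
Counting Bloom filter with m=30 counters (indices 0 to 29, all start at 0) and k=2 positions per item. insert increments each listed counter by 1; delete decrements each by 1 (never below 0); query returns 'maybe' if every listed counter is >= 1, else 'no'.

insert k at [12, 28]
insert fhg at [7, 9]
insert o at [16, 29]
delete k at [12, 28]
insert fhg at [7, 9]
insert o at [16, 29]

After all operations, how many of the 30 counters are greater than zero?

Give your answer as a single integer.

Step 1: insert k at [12, 28] -> counters=[0,0,0,0,0,0,0,0,0,0,0,0,1,0,0,0,0,0,0,0,0,0,0,0,0,0,0,0,1,0]
Step 2: insert fhg at [7, 9] -> counters=[0,0,0,0,0,0,0,1,0,1,0,0,1,0,0,0,0,0,0,0,0,0,0,0,0,0,0,0,1,0]
Step 3: insert o at [16, 29] -> counters=[0,0,0,0,0,0,0,1,0,1,0,0,1,0,0,0,1,0,0,0,0,0,0,0,0,0,0,0,1,1]
Step 4: delete k at [12, 28] -> counters=[0,0,0,0,0,0,0,1,0,1,0,0,0,0,0,0,1,0,0,0,0,0,0,0,0,0,0,0,0,1]
Step 5: insert fhg at [7, 9] -> counters=[0,0,0,0,0,0,0,2,0,2,0,0,0,0,0,0,1,0,0,0,0,0,0,0,0,0,0,0,0,1]
Step 6: insert o at [16, 29] -> counters=[0,0,0,0,0,0,0,2,0,2,0,0,0,0,0,0,2,0,0,0,0,0,0,0,0,0,0,0,0,2]
Final counters=[0,0,0,0,0,0,0,2,0,2,0,0,0,0,0,0,2,0,0,0,0,0,0,0,0,0,0,0,0,2] -> 4 nonzero

Answer: 4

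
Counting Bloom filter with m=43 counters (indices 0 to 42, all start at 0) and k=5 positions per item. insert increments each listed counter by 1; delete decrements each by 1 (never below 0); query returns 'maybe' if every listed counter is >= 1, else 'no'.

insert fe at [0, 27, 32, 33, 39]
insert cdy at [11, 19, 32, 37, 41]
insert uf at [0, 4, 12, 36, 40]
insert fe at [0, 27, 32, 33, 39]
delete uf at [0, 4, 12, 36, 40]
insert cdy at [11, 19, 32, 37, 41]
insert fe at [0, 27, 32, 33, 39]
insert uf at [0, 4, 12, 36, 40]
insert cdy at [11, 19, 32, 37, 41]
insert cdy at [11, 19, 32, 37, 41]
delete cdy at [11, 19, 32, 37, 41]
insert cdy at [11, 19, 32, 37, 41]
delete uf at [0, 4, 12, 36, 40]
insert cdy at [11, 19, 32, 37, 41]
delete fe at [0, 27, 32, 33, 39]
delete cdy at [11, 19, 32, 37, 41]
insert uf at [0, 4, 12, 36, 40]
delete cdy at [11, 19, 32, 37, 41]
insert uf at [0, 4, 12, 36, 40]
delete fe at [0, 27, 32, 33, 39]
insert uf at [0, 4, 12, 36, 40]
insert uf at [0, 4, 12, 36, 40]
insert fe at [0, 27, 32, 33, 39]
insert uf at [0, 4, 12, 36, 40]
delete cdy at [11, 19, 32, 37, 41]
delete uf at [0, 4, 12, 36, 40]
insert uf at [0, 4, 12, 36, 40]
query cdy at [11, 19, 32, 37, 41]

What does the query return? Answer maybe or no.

Answer: maybe

Derivation:
Step 1: insert fe at [0, 27, 32, 33, 39] -> counters=[1,0,0,0,0,0,0,0,0,0,0,0,0,0,0,0,0,0,0,0,0,0,0,0,0,0,0,1,0,0,0,0,1,1,0,0,0,0,0,1,0,0,0]
Step 2: insert cdy at [11, 19, 32, 37, 41] -> counters=[1,0,0,0,0,0,0,0,0,0,0,1,0,0,0,0,0,0,0,1,0,0,0,0,0,0,0,1,0,0,0,0,2,1,0,0,0,1,0,1,0,1,0]
Step 3: insert uf at [0, 4, 12, 36, 40] -> counters=[2,0,0,0,1,0,0,0,0,0,0,1,1,0,0,0,0,0,0,1,0,0,0,0,0,0,0,1,0,0,0,0,2,1,0,0,1,1,0,1,1,1,0]
Step 4: insert fe at [0, 27, 32, 33, 39] -> counters=[3,0,0,0,1,0,0,0,0,0,0,1,1,0,0,0,0,0,0,1,0,0,0,0,0,0,0,2,0,0,0,0,3,2,0,0,1,1,0,2,1,1,0]
Step 5: delete uf at [0, 4, 12, 36, 40] -> counters=[2,0,0,0,0,0,0,0,0,0,0,1,0,0,0,0,0,0,0,1,0,0,0,0,0,0,0,2,0,0,0,0,3,2,0,0,0,1,0,2,0,1,0]
Step 6: insert cdy at [11, 19, 32, 37, 41] -> counters=[2,0,0,0,0,0,0,0,0,0,0,2,0,0,0,0,0,0,0,2,0,0,0,0,0,0,0,2,0,0,0,0,4,2,0,0,0,2,0,2,0,2,0]
Step 7: insert fe at [0, 27, 32, 33, 39] -> counters=[3,0,0,0,0,0,0,0,0,0,0,2,0,0,0,0,0,0,0,2,0,0,0,0,0,0,0,3,0,0,0,0,5,3,0,0,0,2,0,3,0,2,0]
Step 8: insert uf at [0, 4, 12, 36, 40] -> counters=[4,0,0,0,1,0,0,0,0,0,0,2,1,0,0,0,0,0,0,2,0,0,0,0,0,0,0,3,0,0,0,0,5,3,0,0,1,2,0,3,1,2,0]
Step 9: insert cdy at [11, 19, 32, 37, 41] -> counters=[4,0,0,0,1,0,0,0,0,0,0,3,1,0,0,0,0,0,0,3,0,0,0,0,0,0,0,3,0,0,0,0,6,3,0,0,1,3,0,3,1,3,0]
Step 10: insert cdy at [11, 19, 32, 37, 41] -> counters=[4,0,0,0,1,0,0,0,0,0,0,4,1,0,0,0,0,0,0,4,0,0,0,0,0,0,0,3,0,0,0,0,7,3,0,0,1,4,0,3,1,4,0]
Step 11: delete cdy at [11, 19, 32, 37, 41] -> counters=[4,0,0,0,1,0,0,0,0,0,0,3,1,0,0,0,0,0,0,3,0,0,0,0,0,0,0,3,0,0,0,0,6,3,0,0,1,3,0,3,1,3,0]
Step 12: insert cdy at [11, 19, 32, 37, 41] -> counters=[4,0,0,0,1,0,0,0,0,0,0,4,1,0,0,0,0,0,0,4,0,0,0,0,0,0,0,3,0,0,0,0,7,3,0,0,1,4,0,3,1,4,0]
Step 13: delete uf at [0, 4, 12, 36, 40] -> counters=[3,0,0,0,0,0,0,0,0,0,0,4,0,0,0,0,0,0,0,4,0,0,0,0,0,0,0,3,0,0,0,0,7,3,0,0,0,4,0,3,0,4,0]
Step 14: insert cdy at [11, 19, 32, 37, 41] -> counters=[3,0,0,0,0,0,0,0,0,0,0,5,0,0,0,0,0,0,0,5,0,0,0,0,0,0,0,3,0,0,0,0,8,3,0,0,0,5,0,3,0,5,0]
Step 15: delete fe at [0, 27, 32, 33, 39] -> counters=[2,0,0,0,0,0,0,0,0,0,0,5,0,0,0,0,0,0,0,5,0,0,0,0,0,0,0,2,0,0,0,0,7,2,0,0,0,5,0,2,0,5,0]
Step 16: delete cdy at [11, 19, 32, 37, 41] -> counters=[2,0,0,0,0,0,0,0,0,0,0,4,0,0,0,0,0,0,0,4,0,0,0,0,0,0,0,2,0,0,0,0,6,2,0,0,0,4,0,2,0,4,0]
Step 17: insert uf at [0, 4, 12, 36, 40] -> counters=[3,0,0,0,1,0,0,0,0,0,0,4,1,0,0,0,0,0,0,4,0,0,0,0,0,0,0,2,0,0,0,0,6,2,0,0,1,4,0,2,1,4,0]
Step 18: delete cdy at [11, 19, 32, 37, 41] -> counters=[3,0,0,0,1,0,0,0,0,0,0,3,1,0,0,0,0,0,0,3,0,0,0,0,0,0,0,2,0,0,0,0,5,2,0,0,1,3,0,2,1,3,0]
Step 19: insert uf at [0, 4, 12, 36, 40] -> counters=[4,0,0,0,2,0,0,0,0,0,0,3,2,0,0,0,0,0,0,3,0,0,0,0,0,0,0,2,0,0,0,0,5,2,0,0,2,3,0,2,2,3,0]
Step 20: delete fe at [0, 27, 32, 33, 39] -> counters=[3,0,0,0,2,0,0,0,0,0,0,3,2,0,0,0,0,0,0,3,0,0,0,0,0,0,0,1,0,0,0,0,4,1,0,0,2,3,0,1,2,3,0]
Step 21: insert uf at [0, 4, 12, 36, 40] -> counters=[4,0,0,0,3,0,0,0,0,0,0,3,3,0,0,0,0,0,0,3,0,0,0,0,0,0,0,1,0,0,0,0,4,1,0,0,3,3,0,1,3,3,0]
Step 22: insert uf at [0, 4, 12, 36, 40] -> counters=[5,0,0,0,4,0,0,0,0,0,0,3,4,0,0,0,0,0,0,3,0,0,0,0,0,0,0,1,0,0,0,0,4,1,0,0,4,3,0,1,4,3,0]
Step 23: insert fe at [0, 27, 32, 33, 39] -> counters=[6,0,0,0,4,0,0,0,0,0,0,3,4,0,0,0,0,0,0,3,0,0,0,0,0,0,0,2,0,0,0,0,5,2,0,0,4,3,0,2,4,3,0]
Step 24: insert uf at [0, 4, 12, 36, 40] -> counters=[7,0,0,0,5,0,0,0,0,0,0,3,5,0,0,0,0,0,0,3,0,0,0,0,0,0,0,2,0,0,0,0,5,2,0,0,5,3,0,2,5,3,0]
Step 25: delete cdy at [11, 19, 32, 37, 41] -> counters=[7,0,0,0,5,0,0,0,0,0,0,2,5,0,0,0,0,0,0,2,0,0,0,0,0,0,0,2,0,0,0,0,4,2,0,0,5,2,0,2,5,2,0]
Step 26: delete uf at [0, 4, 12, 36, 40] -> counters=[6,0,0,0,4,0,0,0,0,0,0,2,4,0,0,0,0,0,0,2,0,0,0,0,0,0,0,2,0,0,0,0,4,2,0,0,4,2,0,2,4,2,0]
Step 27: insert uf at [0, 4, 12, 36, 40] -> counters=[7,0,0,0,5,0,0,0,0,0,0,2,5,0,0,0,0,0,0,2,0,0,0,0,0,0,0,2,0,0,0,0,4,2,0,0,5,2,0,2,5,2,0]
Query cdy: check counters[11]=2 counters[19]=2 counters[32]=4 counters[37]=2 counters[41]=2 -> maybe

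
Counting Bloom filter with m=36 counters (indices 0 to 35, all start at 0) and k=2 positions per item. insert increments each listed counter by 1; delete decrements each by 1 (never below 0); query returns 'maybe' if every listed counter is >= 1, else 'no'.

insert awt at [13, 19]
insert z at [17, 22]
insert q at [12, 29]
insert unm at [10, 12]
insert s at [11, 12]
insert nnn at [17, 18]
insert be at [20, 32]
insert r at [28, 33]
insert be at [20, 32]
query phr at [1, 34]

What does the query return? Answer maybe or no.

Answer: no

Derivation:
Step 1: insert awt at [13, 19] -> counters=[0,0,0,0,0,0,0,0,0,0,0,0,0,1,0,0,0,0,0,1,0,0,0,0,0,0,0,0,0,0,0,0,0,0,0,0]
Step 2: insert z at [17, 22] -> counters=[0,0,0,0,0,0,0,0,0,0,0,0,0,1,0,0,0,1,0,1,0,0,1,0,0,0,0,0,0,0,0,0,0,0,0,0]
Step 3: insert q at [12, 29] -> counters=[0,0,0,0,0,0,0,0,0,0,0,0,1,1,0,0,0,1,0,1,0,0,1,0,0,0,0,0,0,1,0,0,0,0,0,0]
Step 4: insert unm at [10, 12] -> counters=[0,0,0,0,0,0,0,0,0,0,1,0,2,1,0,0,0,1,0,1,0,0,1,0,0,0,0,0,0,1,0,0,0,0,0,0]
Step 5: insert s at [11, 12] -> counters=[0,0,0,0,0,0,0,0,0,0,1,1,3,1,0,0,0,1,0,1,0,0,1,0,0,0,0,0,0,1,0,0,0,0,0,0]
Step 6: insert nnn at [17, 18] -> counters=[0,0,0,0,0,0,0,0,0,0,1,1,3,1,0,0,0,2,1,1,0,0,1,0,0,0,0,0,0,1,0,0,0,0,0,0]
Step 7: insert be at [20, 32] -> counters=[0,0,0,0,0,0,0,0,0,0,1,1,3,1,0,0,0,2,1,1,1,0,1,0,0,0,0,0,0,1,0,0,1,0,0,0]
Step 8: insert r at [28, 33] -> counters=[0,0,0,0,0,0,0,0,0,0,1,1,3,1,0,0,0,2,1,1,1,0,1,0,0,0,0,0,1,1,0,0,1,1,0,0]
Step 9: insert be at [20, 32] -> counters=[0,0,0,0,0,0,0,0,0,0,1,1,3,1,0,0,0,2,1,1,2,0,1,0,0,0,0,0,1,1,0,0,2,1,0,0]
Query phr: check counters[1]=0 counters[34]=0 -> no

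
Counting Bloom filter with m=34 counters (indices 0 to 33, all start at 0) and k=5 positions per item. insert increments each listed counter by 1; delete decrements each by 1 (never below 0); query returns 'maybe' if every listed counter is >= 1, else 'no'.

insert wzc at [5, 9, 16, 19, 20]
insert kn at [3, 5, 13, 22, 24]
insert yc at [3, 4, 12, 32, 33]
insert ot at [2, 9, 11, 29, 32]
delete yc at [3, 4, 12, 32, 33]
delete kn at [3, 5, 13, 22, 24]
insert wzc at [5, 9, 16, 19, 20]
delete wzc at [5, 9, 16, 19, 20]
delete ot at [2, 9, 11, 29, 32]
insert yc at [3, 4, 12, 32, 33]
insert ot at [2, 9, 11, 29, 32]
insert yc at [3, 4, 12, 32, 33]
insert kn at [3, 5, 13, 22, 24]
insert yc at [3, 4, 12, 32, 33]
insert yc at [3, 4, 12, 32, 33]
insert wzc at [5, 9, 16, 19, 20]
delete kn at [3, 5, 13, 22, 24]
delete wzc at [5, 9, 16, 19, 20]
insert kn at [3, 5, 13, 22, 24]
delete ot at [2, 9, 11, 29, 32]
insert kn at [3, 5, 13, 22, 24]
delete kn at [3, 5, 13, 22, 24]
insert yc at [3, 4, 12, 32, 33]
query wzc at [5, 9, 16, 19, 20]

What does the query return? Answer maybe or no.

Step 1: insert wzc at [5, 9, 16, 19, 20] -> counters=[0,0,0,0,0,1,0,0,0,1,0,0,0,0,0,0,1,0,0,1,1,0,0,0,0,0,0,0,0,0,0,0,0,0]
Step 2: insert kn at [3, 5, 13, 22, 24] -> counters=[0,0,0,1,0,2,0,0,0,1,0,0,0,1,0,0,1,0,0,1,1,0,1,0,1,0,0,0,0,0,0,0,0,0]
Step 3: insert yc at [3, 4, 12, 32, 33] -> counters=[0,0,0,2,1,2,0,0,0,1,0,0,1,1,0,0,1,0,0,1,1,0,1,0,1,0,0,0,0,0,0,0,1,1]
Step 4: insert ot at [2, 9, 11, 29, 32] -> counters=[0,0,1,2,1,2,0,0,0,2,0,1,1,1,0,0,1,0,0,1,1,0,1,0,1,0,0,0,0,1,0,0,2,1]
Step 5: delete yc at [3, 4, 12, 32, 33] -> counters=[0,0,1,1,0,2,0,0,0,2,0,1,0,1,0,0,1,0,0,1,1,0,1,0,1,0,0,0,0,1,0,0,1,0]
Step 6: delete kn at [3, 5, 13, 22, 24] -> counters=[0,0,1,0,0,1,0,0,0,2,0,1,0,0,0,0,1,0,0,1,1,0,0,0,0,0,0,0,0,1,0,0,1,0]
Step 7: insert wzc at [5, 9, 16, 19, 20] -> counters=[0,0,1,0,0,2,0,0,0,3,0,1,0,0,0,0,2,0,0,2,2,0,0,0,0,0,0,0,0,1,0,0,1,0]
Step 8: delete wzc at [5, 9, 16, 19, 20] -> counters=[0,0,1,0,0,1,0,0,0,2,0,1,0,0,0,0,1,0,0,1,1,0,0,0,0,0,0,0,0,1,0,0,1,0]
Step 9: delete ot at [2, 9, 11, 29, 32] -> counters=[0,0,0,0,0,1,0,0,0,1,0,0,0,0,0,0,1,0,0,1,1,0,0,0,0,0,0,0,0,0,0,0,0,0]
Step 10: insert yc at [3, 4, 12, 32, 33] -> counters=[0,0,0,1,1,1,0,0,0,1,0,0,1,0,0,0,1,0,0,1,1,0,0,0,0,0,0,0,0,0,0,0,1,1]
Step 11: insert ot at [2, 9, 11, 29, 32] -> counters=[0,0,1,1,1,1,0,0,0,2,0,1,1,0,0,0,1,0,0,1,1,0,0,0,0,0,0,0,0,1,0,0,2,1]
Step 12: insert yc at [3, 4, 12, 32, 33] -> counters=[0,0,1,2,2,1,0,0,0,2,0,1,2,0,0,0,1,0,0,1,1,0,0,0,0,0,0,0,0,1,0,0,3,2]
Step 13: insert kn at [3, 5, 13, 22, 24] -> counters=[0,0,1,3,2,2,0,0,0,2,0,1,2,1,0,0,1,0,0,1,1,0,1,0,1,0,0,0,0,1,0,0,3,2]
Step 14: insert yc at [3, 4, 12, 32, 33] -> counters=[0,0,1,4,3,2,0,0,0,2,0,1,3,1,0,0,1,0,0,1,1,0,1,0,1,0,0,0,0,1,0,0,4,3]
Step 15: insert yc at [3, 4, 12, 32, 33] -> counters=[0,0,1,5,4,2,0,0,0,2,0,1,4,1,0,0,1,0,0,1,1,0,1,0,1,0,0,0,0,1,0,0,5,4]
Step 16: insert wzc at [5, 9, 16, 19, 20] -> counters=[0,0,1,5,4,3,0,0,0,3,0,1,4,1,0,0,2,0,0,2,2,0,1,0,1,0,0,0,0,1,0,0,5,4]
Step 17: delete kn at [3, 5, 13, 22, 24] -> counters=[0,0,1,4,4,2,0,0,0,3,0,1,4,0,0,0,2,0,0,2,2,0,0,0,0,0,0,0,0,1,0,0,5,4]
Step 18: delete wzc at [5, 9, 16, 19, 20] -> counters=[0,0,1,4,4,1,0,0,0,2,0,1,4,0,0,0,1,0,0,1,1,0,0,0,0,0,0,0,0,1,0,0,5,4]
Step 19: insert kn at [3, 5, 13, 22, 24] -> counters=[0,0,1,5,4,2,0,0,0,2,0,1,4,1,0,0,1,0,0,1,1,0,1,0,1,0,0,0,0,1,0,0,5,4]
Step 20: delete ot at [2, 9, 11, 29, 32] -> counters=[0,0,0,5,4,2,0,0,0,1,0,0,4,1,0,0,1,0,0,1,1,0,1,0,1,0,0,0,0,0,0,0,4,4]
Step 21: insert kn at [3, 5, 13, 22, 24] -> counters=[0,0,0,6,4,3,0,0,0,1,0,0,4,2,0,0,1,0,0,1,1,0,2,0,2,0,0,0,0,0,0,0,4,4]
Step 22: delete kn at [3, 5, 13, 22, 24] -> counters=[0,0,0,5,4,2,0,0,0,1,0,0,4,1,0,0,1,0,0,1,1,0,1,0,1,0,0,0,0,0,0,0,4,4]
Step 23: insert yc at [3, 4, 12, 32, 33] -> counters=[0,0,0,6,5,2,0,0,0,1,0,0,5,1,0,0,1,0,0,1,1,0,1,0,1,0,0,0,0,0,0,0,5,5]
Query wzc: check counters[5]=2 counters[9]=1 counters[16]=1 counters[19]=1 counters[20]=1 -> maybe

Answer: maybe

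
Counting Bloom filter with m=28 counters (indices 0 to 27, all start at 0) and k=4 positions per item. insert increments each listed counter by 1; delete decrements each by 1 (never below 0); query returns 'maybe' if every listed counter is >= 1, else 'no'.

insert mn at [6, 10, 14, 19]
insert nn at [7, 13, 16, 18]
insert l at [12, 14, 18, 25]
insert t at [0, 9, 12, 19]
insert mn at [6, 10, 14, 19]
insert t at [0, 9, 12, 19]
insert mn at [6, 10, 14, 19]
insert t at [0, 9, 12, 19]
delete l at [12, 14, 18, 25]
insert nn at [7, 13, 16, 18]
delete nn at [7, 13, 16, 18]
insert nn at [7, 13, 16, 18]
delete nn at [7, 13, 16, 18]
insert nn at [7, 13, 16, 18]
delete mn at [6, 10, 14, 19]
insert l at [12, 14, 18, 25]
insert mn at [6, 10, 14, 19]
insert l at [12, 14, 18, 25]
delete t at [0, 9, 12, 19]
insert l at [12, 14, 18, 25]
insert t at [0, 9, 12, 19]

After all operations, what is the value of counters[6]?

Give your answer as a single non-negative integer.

Answer: 3

Derivation:
Step 1: insert mn at [6, 10, 14, 19] -> counters=[0,0,0,0,0,0,1,0,0,0,1,0,0,0,1,0,0,0,0,1,0,0,0,0,0,0,0,0]
Step 2: insert nn at [7, 13, 16, 18] -> counters=[0,0,0,0,0,0,1,1,0,0,1,0,0,1,1,0,1,0,1,1,0,0,0,0,0,0,0,0]
Step 3: insert l at [12, 14, 18, 25] -> counters=[0,0,0,0,0,0,1,1,0,0,1,0,1,1,2,0,1,0,2,1,0,0,0,0,0,1,0,0]
Step 4: insert t at [0, 9, 12, 19] -> counters=[1,0,0,0,0,0,1,1,0,1,1,0,2,1,2,0,1,0,2,2,0,0,0,0,0,1,0,0]
Step 5: insert mn at [6, 10, 14, 19] -> counters=[1,0,0,0,0,0,2,1,0,1,2,0,2,1,3,0,1,0,2,3,0,0,0,0,0,1,0,0]
Step 6: insert t at [0, 9, 12, 19] -> counters=[2,0,0,0,0,0,2,1,0,2,2,0,3,1,3,0,1,0,2,4,0,0,0,0,0,1,0,0]
Step 7: insert mn at [6, 10, 14, 19] -> counters=[2,0,0,0,0,0,3,1,0,2,3,0,3,1,4,0,1,0,2,5,0,0,0,0,0,1,0,0]
Step 8: insert t at [0, 9, 12, 19] -> counters=[3,0,0,0,0,0,3,1,0,3,3,0,4,1,4,0,1,0,2,6,0,0,0,0,0,1,0,0]
Step 9: delete l at [12, 14, 18, 25] -> counters=[3,0,0,0,0,0,3,1,0,3,3,0,3,1,3,0,1,0,1,6,0,0,0,0,0,0,0,0]
Step 10: insert nn at [7, 13, 16, 18] -> counters=[3,0,0,0,0,0,3,2,0,3,3,0,3,2,3,0,2,0,2,6,0,0,0,0,0,0,0,0]
Step 11: delete nn at [7, 13, 16, 18] -> counters=[3,0,0,0,0,0,3,1,0,3,3,0,3,1,3,0,1,0,1,6,0,0,0,0,0,0,0,0]
Step 12: insert nn at [7, 13, 16, 18] -> counters=[3,0,0,0,0,0,3,2,0,3,3,0,3,2,3,0,2,0,2,6,0,0,0,0,0,0,0,0]
Step 13: delete nn at [7, 13, 16, 18] -> counters=[3,0,0,0,0,0,3,1,0,3,3,0,3,1,3,0,1,0,1,6,0,0,0,0,0,0,0,0]
Step 14: insert nn at [7, 13, 16, 18] -> counters=[3,0,0,0,0,0,3,2,0,3,3,0,3,2,3,0,2,0,2,6,0,0,0,0,0,0,0,0]
Step 15: delete mn at [6, 10, 14, 19] -> counters=[3,0,0,0,0,0,2,2,0,3,2,0,3,2,2,0,2,0,2,5,0,0,0,0,0,0,0,0]
Step 16: insert l at [12, 14, 18, 25] -> counters=[3,0,0,0,0,0,2,2,0,3,2,0,4,2,3,0,2,0,3,5,0,0,0,0,0,1,0,0]
Step 17: insert mn at [6, 10, 14, 19] -> counters=[3,0,0,0,0,0,3,2,0,3,3,0,4,2,4,0,2,0,3,6,0,0,0,0,0,1,0,0]
Step 18: insert l at [12, 14, 18, 25] -> counters=[3,0,0,0,0,0,3,2,0,3,3,0,5,2,5,0,2,0,4,6,0,0,0,0,0,2,0,0]
Step 19: delete t at [0, 9, 12, 19] -> counters=[2,0,0,0,0,0,3,2,0,2,3,0,4,2,5,0,2,0,4,5,0,0,0,0,0,2,0,0]
Step 20: insert l at [12, 14, 18, 25] -> counters=[2,0,0,0,0,0,3,2,0,2,3,0,5,2,6,0,2,0,5,5,0,0,0,0,0,3,0,0]
Step 21: insert t at [0, 9, 12, 19] -> counters=[3,0,0,0,0,0,3,2,0,3,3,0,6,2,6,0,2,0,5,6,0,0,0,0,0,3,0,0]
Final counters=[3,0,0,0,0,0,3,2,0,3,3,0,6,2,6,0,2,0,5,6,0,0,0,0,0,3,0,0] -> counters[6]=3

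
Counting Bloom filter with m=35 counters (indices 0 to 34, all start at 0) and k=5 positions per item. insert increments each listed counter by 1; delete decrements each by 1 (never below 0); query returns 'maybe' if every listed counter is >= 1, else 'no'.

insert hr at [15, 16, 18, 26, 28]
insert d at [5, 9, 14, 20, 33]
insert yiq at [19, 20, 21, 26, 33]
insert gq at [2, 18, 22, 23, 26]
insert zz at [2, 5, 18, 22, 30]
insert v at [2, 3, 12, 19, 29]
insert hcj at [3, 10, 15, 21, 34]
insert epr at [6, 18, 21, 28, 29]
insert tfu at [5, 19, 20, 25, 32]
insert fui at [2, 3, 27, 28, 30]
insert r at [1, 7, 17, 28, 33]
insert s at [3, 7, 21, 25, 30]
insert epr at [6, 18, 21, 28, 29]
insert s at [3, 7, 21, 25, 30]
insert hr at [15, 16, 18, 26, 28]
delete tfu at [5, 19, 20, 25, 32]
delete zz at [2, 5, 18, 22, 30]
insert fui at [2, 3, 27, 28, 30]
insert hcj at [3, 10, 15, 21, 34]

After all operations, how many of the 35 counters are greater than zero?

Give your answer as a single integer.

Step 1: insert hr at [15, 16, 18, 26, 28] -> counters=[0,0,0,0,0,0,0,0,0,0,0,0,0,0,0,1,1,0,1,0,0,0,0,0,0,0,1,0,1,0,0,0,0,0,0]
Step 2: insert d at [5, 9, 14, 20, 33] -> counters=[0,0,0,0,0,1,0,0,0,1,0,0,0,0,1,1,1,0,1,0,1,0,0,0,0,0,1,0,1,0,0,0,0,1,0]
Step 3: insert yiq at [19, 20, 21, 26, 33] -> counters=[0,0,0,0,0,1,0,0,0,1,0,0,0,0,1,1,1,0,1,1,2,1,0,0,0,0,2,0,1,0,0,0,0,2,0]
Step 4: insert gq at [2, 18, 22, 23, 26] -> counters=[0,0,1,0,0,1,0,0,0,1,0,0,0,0,1,1,1,0,2,1,2,1,1,1,0,0,3,0,1,0,0,0,0,2,0]
Step 5: insert zz at [2, 5, 18, 22, 30] -> counters=[0,0,2,0,0,2,0,0,0,1,0,0,0,0,1,1,1,0,3,1,2,1,2,1,0,0,3,0,1,0,1,0,0,2,0]
Step 6: insert v at [2, 3, 12, 19, 29] -> counters=[0,0,3,1,0,2,0,0,0,1,0,0,1,0,1,1,1,0,3,2,2,1,2,1,0,0,3,0,1,1,1,0,0,2,0]
Step 7: insert hcj at [3, 10, 15, 21, 34] -> counters=[0,0,3,2,0,2,0,0,0,1,1,0,1,0,1,2,1,0,3,2,2,2,2,1,0,0,3,0,1,1,1,0,0,2,1]
Step 8: insert epr at [6, 18, 21, 28, 29] -> counters=[0,0,3,2,0,2,1,0,0,1,1,0,1,0,1,2,1,0,4,2,2,3,2,1,0,0,3,0,2,2,1,0,0,2,1]
Step 9: insert tfu at [5, 19, 20, 25, 32] -> counters=[0,0,3,2,0,3,1,0,0,1,1,0,1,0,1,2,1,0,4,3,3,3,2,1,0,1,3,0,2,2,1,0,1,2,1]
Step 10: insert fui at [2, 3, 27, 28, 30] -> counters=[0,0,4,3,0,3,1,0,0,1,1,0,1,0,1,2,1,0,4,3,3,3,2,1,0,1,3,1,3,2,2,0,1,2,1]
Step 11: insert r at [1, 7, 17, 28, 33] -> counters=[0,1,4,3,0,3,1,1,0,1,1,0,1,0,1,2,1,1,4,3,3,3,2,1,0,1,3,1,4,2,2,0,1,3,1]
Step 12: insert s at [3, 7, 21, 25, 30] -> counters=[0,1,4,4,0,3,1,2,0,1,1,0,1,0,1,2,1,1,4,3,3,4,2,1,0,2,3,1,4,2,3,0,1,3,1]
Step 13: insert epr at [6, 18, 21, 28, 29] -> counters=[0,1,4,4,0,3,2,2,0,1,1,0,1,0,1,2,1,1,5,3,3,5,2,1,0,2,3,1,5,3,3,0,1,3,1]
Step 14: insert s at [3, 7, 21, 25, 30] -> counters=[0,1,4,5,0,3,2,3,0,1,1,0,1,0,1,2,1,1,5,3,3,6,2,1,0,3,3,1,5,3,4,0,1,3,1]
Step 15: insert hr at [15, 16, 18, 26, 28] -> counters=[0,1,4,5,0,3,2,3,0,1,1,0,1,0,1,3,2,1,6,3,3,6,2,1,0,3,4,1,6,3,4,0,1,3,1]
Step 16: delete tfu at [5, 19, 20, 25, 32] -> counters=[0,1,4,5,0,2,2,3,0,1,1,0,1,0,1,3,2,1,6,2,2,6,2,1,0,2,4,1,6,3,4,0,0,3,1]
Step 17: delete zz at [2, 5, 18, 22, 30] -> counters=[0,1,3,5,0,1,2,3,0,1,1,0,1,0,1,3,2,1,5,2,2,6,1,1,0,2,4,1,6,3,3,0,0,3,1]
Step 18: insert fui at [2, 3, 27, 28, 30] -> counters=[0,1,4,6,0,1,2,3,0,1,1,0,1,0,1,3,2,1,5,2,2,6,1,1,0,2,4,2,7,3,4,0,0,3,1]
Step 19: insert hcj at [3, 10, 15, 21, 34] -> counters=[0,1,4,7,0,1,2,3,0,1,2,0,1,0,1,4,2,1,5,2,2,7,1,1,0,2,4,2,7,3,4,0,0,3,2]
Final counters=[0,1,4,7,0,1,2,3,0,1,2,0,1,0,1,4,2,1,5,2,2,7,1,1,0,2,4,2,7,3,4,0,0,3,2] -> 27 nonzero

Answer: 27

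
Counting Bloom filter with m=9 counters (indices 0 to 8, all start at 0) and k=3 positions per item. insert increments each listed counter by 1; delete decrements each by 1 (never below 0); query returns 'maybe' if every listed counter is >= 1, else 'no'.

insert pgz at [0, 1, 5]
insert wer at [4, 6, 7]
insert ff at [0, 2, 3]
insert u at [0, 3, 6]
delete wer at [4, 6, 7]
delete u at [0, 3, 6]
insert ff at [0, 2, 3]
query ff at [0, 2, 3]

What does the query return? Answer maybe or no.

Step 1: insert pgz at [0, 1, 5] -> counters=[1,1,0,0,0,1,0,0,0]
Step 2: insert wer at [4, 6, 7] -> counters=[1,1,0,0,1,1,1,1,0]
Step 3: insert ff at [0, 2, 3] -> counters=[2,1,1,1,1,1,1,1,0]
Step 4: insert u at [0, 3, 6] -> counters=[3,1,1,2,1,1,2,1,0]
Step 5: delete wer at [4, 6, 7] -> counters=[3,1,1,2,0,1,1,0,0]
Step 6: delete u at [0, 3, 6] -> counters=[2,1,1,1,0,1,0,0,0]
Step 7: insert ff at [0, 2, 3] -> counters=[3,1,2,2,0,1,0,0,0]
Query ff: check counters[0]=3 counters[2]=2 counters[3]=2 -> maybe

Answer: maybe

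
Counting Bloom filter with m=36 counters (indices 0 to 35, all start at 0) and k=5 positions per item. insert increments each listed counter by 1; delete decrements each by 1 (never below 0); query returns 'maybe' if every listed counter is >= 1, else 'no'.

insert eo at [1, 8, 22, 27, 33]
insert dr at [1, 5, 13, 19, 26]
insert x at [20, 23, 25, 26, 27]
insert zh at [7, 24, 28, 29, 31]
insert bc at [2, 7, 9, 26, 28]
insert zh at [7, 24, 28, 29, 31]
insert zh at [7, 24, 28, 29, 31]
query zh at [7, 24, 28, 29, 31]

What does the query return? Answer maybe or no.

Step 1: insert eo at [1, 8, 22, 27, 33] -> counters=[0,1,0,0,0,0,0,0,1,0,0,0,0,0,0,0,0,0,0,0,0,0,1,0,0,0,0,1,0,0,0,0,0,1,0,0]
Step 2: insert dr at [1, 5, 13, 19, 26] -> counters=[0,2,0,0,0,1,0,0,1,0,0,0,0,1,0,0,0,0,0,1,0,0,1,0,0,0,1,1,0,0,0,0,0,1,0,0]
Step 3: insert x at [20, 23, 25, 26, 27] -> counters=[0,2,0,0,0,1,0,0,1,0,0,0,0,1,0,0,0,0,0,1,1,0,1,1,0,1,2,2,0,0,0,0,0,1,0,0]
Step 4: insert zh at [7, 24, 28, 29, 31] -> counters=[0,2,0,0,0,1,0,1,1,0,0,0,0,1,0,0,0,0,0,1,1,0,1,1,1,1,2,2,1,1,0,1,0,1,0,0]
Step 5: insert bc at [2, 7, 9, 26, 28] -> counters=[0,2,1,0,0,1,0,2,1,1,0,0,0,1,0,0,0,0,0,1,1,0,1,1,1,1,3,2,2,1,0,1,0,1,0,0]
Step 6: insert zh at [7, 24, 28, 29, 31] -> counters=[0,2,1,0,0,1,0,3,1,1,0,0,0,1,0,0,0,0,0,1,1,0,1,1,2,1,3,2,3,2,0,2,0,1,0,0]
Step 7: insert zh at [7, 24, 28, 29, 31] -> counters=[0,2,1,0,0,1,0,4,1,1,0,0,0,1,0,0,0,0,0,1,1,0,1,1,3,1,3,2,4,3,0,3,0,1,0,0]
Query zh: check counters[7]=4 counters[24]=3 counters[28]=4 counters[29]=3 counters[31]=3 -> maybe

Answer: maybe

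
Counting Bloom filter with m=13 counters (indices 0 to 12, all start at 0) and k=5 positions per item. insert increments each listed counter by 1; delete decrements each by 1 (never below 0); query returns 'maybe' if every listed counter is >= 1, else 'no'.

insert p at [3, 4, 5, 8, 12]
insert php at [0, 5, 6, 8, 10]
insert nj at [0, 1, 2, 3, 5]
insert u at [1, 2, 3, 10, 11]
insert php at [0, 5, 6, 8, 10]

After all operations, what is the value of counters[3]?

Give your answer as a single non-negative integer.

Step 1: insert p at [3, 4, 5, 8, 12] -> counters=[0,0,0,1,1,1,0,0,1,0,0,0,1]
Step 2: insert php at [0, 5, 6, 8, 10] -> counters=[1,0,0,1,1,2,1,0,2,0,1,0,1]
Step 3: insert nj at [0, 1, 2, 3, 5] -> counters=[2,1,1,2,1,3,1,0,2,0,1,0,1]
Step 4: insert u at [1, 2, 3, 10, 11] -> counters=[2,2,2,3,1,3,1,0,2,0,2,1,1]
Step 5: insert php at [0, 5, 6, 8, 10] -> counters=[3,2,2,3,1,4,2,0,3,0,3,1,1]
Final counters=[3,2,2,3,1,4,2,0,3,0,3,1,1] -> counters[3]=3

Answer: 3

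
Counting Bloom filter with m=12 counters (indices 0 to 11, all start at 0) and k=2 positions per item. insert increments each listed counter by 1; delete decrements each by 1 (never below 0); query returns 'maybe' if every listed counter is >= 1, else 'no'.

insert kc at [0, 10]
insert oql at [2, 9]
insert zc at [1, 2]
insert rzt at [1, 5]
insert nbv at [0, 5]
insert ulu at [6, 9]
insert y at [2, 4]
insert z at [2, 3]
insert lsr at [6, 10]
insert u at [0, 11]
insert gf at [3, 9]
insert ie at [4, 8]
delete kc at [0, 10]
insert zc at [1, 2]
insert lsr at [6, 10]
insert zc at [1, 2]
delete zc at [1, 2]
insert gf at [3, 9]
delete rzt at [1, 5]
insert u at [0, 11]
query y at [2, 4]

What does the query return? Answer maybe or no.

Step 1: insert kc at [0, 10] -> counters=[1,0,0,0,0,0,0,0,0,0,1,0]
Step 2: insert oql at [2, 9] -> counters=[1,0,1,0,0,0,0,0,0,1,1,0]
Step 3: insert zc at [1, 2] -> counters=[1,1,2,0,0,0,0,0,0,1,1,0]
Step 4: insert rzt at [1, 5] -> counters=[1,2,2,0,0,1,0,0,0,1,1,0]
Step 5: insert nbv at [0, 5] -> counters=[2,2,2,0,0,2,0,0,0,1,1,0]
Step 6: insert ulu at [6, 9] -> counters=[2,2,2,0,0,2,1,0,0,2,1,0]
Step 7: insert y at [2, 4] -> counters=[2,2,3,0,1,2,1,0,0,2,1,0]
Step 8: insert z at [2, 3] -> counters=[2,2,4,1,1,2,1,0,0,2,1,0]
Step 9: insert lsr at [6, 10] -> counters=[2,2,4,1,1,2,2,0,0,2,2,0]
Step 10: insert u at [0, 11] -> counters=[3,2,4,1,1,2,2,0,0,2,2,1]
Step 11: insert gf at [3, 9] -> counters=[3,2,4,2,1,2,2,0,0,3,2,1]
Step 12: insert ie at [4, 8] -> counters=[3,2,4,2,2,2,2,0,1,3,2,1]
Step 13: delete kc at [0, 10] -> counters=[2,2,4,2,2,2,2,0,1,3,1,1]
Step 14: insert zc at [1, 2] -> counters=[2,3,5,2,2,2,2,0,1,3,1,1]
Step 15: insert lsr at [6, 10] -> counters=[2,3,5,2,2,2,3,0,1,3,2,1]
Step 16: insert zc at [1, 2] -> counters=[2,4,6,2,2,2,3,0,1,3,2,1]
Step 17: delete zc at [1, 2] -> counters=[2,3,5,2,2,2,3,0,1,3,2,1]
Step 18: insert gf at [3, 9] -> counters=[2,3,5,3,2,2,3,0,1,4,2,1]
Step 19: delete rzt at [1, 5] -> counters=[2,2,5,3,2,1,3,0,1,4,2,1]
Step 20: insert u at [0, 11] -> counters=[3,2,5,3,2,1,3,0,1,4,2,2]
Query y: check counters[2]=5 counters[4]=2 -> maybe

Answer: maybe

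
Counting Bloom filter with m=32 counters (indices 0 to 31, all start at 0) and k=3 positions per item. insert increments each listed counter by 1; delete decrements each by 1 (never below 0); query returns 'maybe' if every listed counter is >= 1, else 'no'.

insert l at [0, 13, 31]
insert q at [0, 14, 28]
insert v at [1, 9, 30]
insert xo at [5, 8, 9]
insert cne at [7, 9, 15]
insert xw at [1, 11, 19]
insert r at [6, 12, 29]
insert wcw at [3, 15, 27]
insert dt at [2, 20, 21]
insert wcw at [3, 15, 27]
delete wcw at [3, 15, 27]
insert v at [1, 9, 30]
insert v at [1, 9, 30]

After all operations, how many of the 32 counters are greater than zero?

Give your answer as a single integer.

Step 1: insert l at [0, 13, 31] -> counters=[1,0,0,0,0,0,0,0,0,0,0,0,0,1,0,0,0,0,0,0,0,0,0,0,0,0,0,0,0,0,0,1]
Step 2: insert q at [0, 14, 28] -> counters=[2,0,0,0,0,0,0,0,0,0,0,0,0,1,1,0,0,0,0,0,0,0,0,0,0,0,0,0,1,0,0,1]
Step 3: insert v at [1, 9, 30] -> counters=[2,1,0,0,0,0,0,0,0,1,0,0,0,1,1,0,0,0,0,0,0,0,0,0,0,0,0,0,1,0,1,1]
Step 4: insert xo at [5, 8, 9] -> counters=[2,1,0,0,0,1,0,0,1,2,0,0,0,1,1,0,0,0,0,0,0,0,0,0,0,0,0,0,1,0,1,1]
Step 5: insert cne at [7, 9, 15] -> counters=[2,1,0,0,0,1,0,1,1,3,0,0,0,1,1,1,0,0,0,0,0,0,0,0,0,0,0,0,1,0,1,1]
Step 6: insert xw at [1, 11, 19] -> counters=[2,2,0,0,0,1,0,1,1,3,0,1,0,1,1,1,0,0,0,1,0,0,0,0,0,0,0,0,1,0,1,1]
Step 7: insert r at [6, 12, 29] -> counters=[2,2,0,0,0,1,1,1,1,3,0,1,1,1,1,1,0,0,0,1,0,0,0,0,0,0,0,0,1,1,1,1]
Step 8: insert wcw at [3, 15, 27] -> counters=[2,2,0,1,0,1,1,1,1,3,0,1,1,1,1,2,0,0,0,1,0,0,0,0,0,0,0,1,1,1,1,1]
Step 9: insert dt at [2, 20, 21] -> counters=[2,2,1,1,0,1,1,1,1,3,0,1,1,1,1,2,0,0,0,1,1,1,0,0,0,0,0,1,1,1,1,1]
Step 10: insert wcw at [3, 15, 27] -> counters=[2,2,1,2,0,1,1,1,1,3,0,1,1,1,1,3,0,0,0,1,1,1,0,0,0,0,0,2,1,1,1,1]
Step 11: delete wcw at [3, 15, 27] -> counters=[2,2,1,1,0,1,1,1,1,3,0,1,1,1,1,2,0,0,0,1,1,1,0,0,0,0,0,1,1,1,1,1]
Step 12: insert v at [1, 9, 30] -> counters=[2,3,1,1,0,1,1,1,1,4,0,1,1,1,1,2,0,0,0,1,1,1,0,0,0,0,0,1,1,1,2,1]
Step 13: insert v at [1, 9, 30] -> counters=[2,4,1,1,0,1,1,1,1,5,0,1,1,1,1,2,0,0,0,1,1,1,0,0,0,0,0,1,1,1,3,1]
Final counters=[2,4,1,1,0,1,1,1,1,5,0,1,1,1,1,2,0,0,0,1,1,1,0,0,0,0,0,1,1,1,3,1] -> 22 nonzero

Answer: 22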